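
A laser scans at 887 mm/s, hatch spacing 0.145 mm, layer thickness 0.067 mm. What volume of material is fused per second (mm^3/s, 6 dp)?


Rate = 887 * 0.145 * 0.067 = 8.617205 mm^3/s


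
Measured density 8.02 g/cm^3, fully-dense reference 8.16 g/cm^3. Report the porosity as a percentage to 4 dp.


Porosity = (1-8.02/8.16)*100 = 1.7157 %


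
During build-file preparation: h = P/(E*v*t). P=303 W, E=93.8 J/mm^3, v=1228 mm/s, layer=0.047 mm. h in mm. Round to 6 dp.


h = 303 / (93.8*1228*0.047) = 0.055968 mm


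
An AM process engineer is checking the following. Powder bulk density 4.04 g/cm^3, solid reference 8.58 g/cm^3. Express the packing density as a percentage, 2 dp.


Packing = (4.04/8.58)*100 = 47.09 %


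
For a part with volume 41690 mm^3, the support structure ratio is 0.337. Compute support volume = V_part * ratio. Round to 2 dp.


V_support = 41690 * 0.337 = 14049.53 mm^3


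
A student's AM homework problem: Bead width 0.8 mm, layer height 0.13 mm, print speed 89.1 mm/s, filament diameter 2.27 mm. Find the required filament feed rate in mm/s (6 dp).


Q = 0.8 * 0.13 * 89.1 = 9.2664 mm^3/s
A_fil = pi*(2.27/2)^2 = 4.0470782 mm^2
v_feed = 9.2664 / 4.0470782 = 2.289652 mm/s


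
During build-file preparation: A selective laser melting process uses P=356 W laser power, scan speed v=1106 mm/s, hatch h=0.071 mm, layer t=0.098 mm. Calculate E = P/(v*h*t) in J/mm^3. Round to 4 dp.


E = 356 / (1106*0.071*0.098) = 46.2605 J/mm^3


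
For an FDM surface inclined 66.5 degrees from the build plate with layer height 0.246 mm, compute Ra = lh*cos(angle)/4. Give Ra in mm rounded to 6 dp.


Ra = 0.246 * cos(66.5) / 4 = 0.024523 mm


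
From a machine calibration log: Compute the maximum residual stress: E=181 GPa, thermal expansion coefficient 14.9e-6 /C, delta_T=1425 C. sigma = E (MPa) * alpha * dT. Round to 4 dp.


sigma = 181*1000 * 14.9e-6 * 1425 = 3843.0825 MPa


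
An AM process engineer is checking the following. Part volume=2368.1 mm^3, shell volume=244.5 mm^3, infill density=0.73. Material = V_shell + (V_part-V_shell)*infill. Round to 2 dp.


V_infill = (2368.1 - 244.5) * 0.73 = 1550.23
V_total = 244.5 + 1550.23 = 1794.73 mm^3


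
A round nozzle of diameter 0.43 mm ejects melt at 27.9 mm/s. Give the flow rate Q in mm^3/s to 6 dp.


A = pi*(0.43/2)^2 = 0.14522012 mm^2
Q = 0.14522012 * 27.9 = 4.051641 mm^3/s


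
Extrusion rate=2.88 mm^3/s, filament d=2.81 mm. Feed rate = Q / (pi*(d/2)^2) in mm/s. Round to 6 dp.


A = pi*(2.81/2)^2 = 6.201582
v = 2.88 / 6.201582 = 0.464398 mm/s


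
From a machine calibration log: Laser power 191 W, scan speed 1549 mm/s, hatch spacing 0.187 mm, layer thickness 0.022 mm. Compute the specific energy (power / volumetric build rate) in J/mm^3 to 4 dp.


Build rate = 1549 * 0.187 * 0.022 = 6.372586 mm^3/s
SE = 191 / 6.372586 = 29.9721 J/mm^3


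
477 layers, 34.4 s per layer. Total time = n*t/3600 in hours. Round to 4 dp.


t = 477 * 34.4 / 3600 = 4.558 hrs


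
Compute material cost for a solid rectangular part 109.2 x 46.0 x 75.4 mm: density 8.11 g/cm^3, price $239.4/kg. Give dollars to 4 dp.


V = 109.2 * 46.0 * 75.4 = 378749.28 mm^3 = 378.74928 cm^3
Mass = 378.74928 * 8.11 / 1000 = 3.07165666 kg
Cost = 3.07165666 * 239.4 = 735.3546 $


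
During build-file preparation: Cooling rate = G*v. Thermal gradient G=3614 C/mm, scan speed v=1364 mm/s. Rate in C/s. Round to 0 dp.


CR = 3614 * 1364 = 4929496 C/s


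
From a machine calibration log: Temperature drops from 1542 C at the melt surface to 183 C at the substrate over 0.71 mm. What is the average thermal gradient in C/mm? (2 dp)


G = (1542-183)/0.71 = 1914.08 C/mm


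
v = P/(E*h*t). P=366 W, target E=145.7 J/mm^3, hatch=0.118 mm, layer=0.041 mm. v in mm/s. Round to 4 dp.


v = 366 / (145.7*0.118*0.041) = 519.2251 mm/s


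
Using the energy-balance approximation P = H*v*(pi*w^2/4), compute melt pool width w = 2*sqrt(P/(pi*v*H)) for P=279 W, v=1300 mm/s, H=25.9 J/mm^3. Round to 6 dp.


w = 2*sqrt(279/(pi*1300*25.9)) = 0.102715 mm


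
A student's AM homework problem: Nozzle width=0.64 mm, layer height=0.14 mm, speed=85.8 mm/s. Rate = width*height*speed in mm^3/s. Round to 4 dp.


Rate = 0.64 * 0.14 * 85.8 = 7.6877 mm^3/s


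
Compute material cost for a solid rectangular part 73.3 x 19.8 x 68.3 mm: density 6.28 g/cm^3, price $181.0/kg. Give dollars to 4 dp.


V = 73.3 * 19.8 * 68.3 = 99126.522 mm^3 = 99.126522 cm^3
Mass = 99.126522 * 6.28 / 1000 = 0.62251456 kg
Cost = 0.62251456 * 181.0 = 112.6751 $


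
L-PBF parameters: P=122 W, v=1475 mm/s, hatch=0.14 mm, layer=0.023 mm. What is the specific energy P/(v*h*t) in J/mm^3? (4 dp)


Build rate = 1475 * 0.14 * 0.023 = 4.7495 mm^3/s
SE = 122 / 4.7495 = 25.6869 J/mm^3


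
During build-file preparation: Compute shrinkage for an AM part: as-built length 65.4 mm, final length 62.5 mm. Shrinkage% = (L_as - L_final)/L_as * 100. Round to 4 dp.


Shrinkage = ((65.4-62.5)/65.4)*100 = 4.4343 %


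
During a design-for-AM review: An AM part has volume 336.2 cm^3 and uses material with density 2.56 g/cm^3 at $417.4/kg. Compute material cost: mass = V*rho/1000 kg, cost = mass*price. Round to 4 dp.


Mass = 336.2*2.56/1000 = 0.860672 kg
Cost = 0.860672 * 417.4 = 359.2445 $


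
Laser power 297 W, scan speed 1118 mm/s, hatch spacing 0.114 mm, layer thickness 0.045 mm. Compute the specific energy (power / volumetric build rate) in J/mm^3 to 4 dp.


Build rate = 1118 * 0.114 * 0.045 = 5.73534 mm^3/s
SE = 297 / 5.73534 = 51.7842 J/mm^3


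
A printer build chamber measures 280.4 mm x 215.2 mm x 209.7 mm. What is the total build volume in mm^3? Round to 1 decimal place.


V = 280.4 * 215.2 * 209.7 = 12653734.2 mm^3


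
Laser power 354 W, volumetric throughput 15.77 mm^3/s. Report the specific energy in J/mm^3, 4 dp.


SE = 354 / 15.77 = 22.4477 J/mm^3


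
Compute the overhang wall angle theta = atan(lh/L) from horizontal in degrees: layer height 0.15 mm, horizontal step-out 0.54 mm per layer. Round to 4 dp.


angle = atan(0.15/0.54) = 15.5241 degrees


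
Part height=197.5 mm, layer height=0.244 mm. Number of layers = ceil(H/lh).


Layers = ceil(197.5/0.244) = 810


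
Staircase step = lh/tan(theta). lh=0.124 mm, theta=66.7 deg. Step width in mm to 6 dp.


step = 0.124 / tan(66.7) = 0.053403 mm


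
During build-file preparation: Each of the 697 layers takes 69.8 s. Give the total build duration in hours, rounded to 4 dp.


t = 697 * 69.8 / 3600 = 13.5141 hrs


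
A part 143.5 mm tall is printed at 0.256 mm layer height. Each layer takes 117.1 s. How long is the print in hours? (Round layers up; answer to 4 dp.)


Layers = ceil(143.5/0.256) = 561
t = 561 * 117.1 / 3600 = 18.2481 hrs


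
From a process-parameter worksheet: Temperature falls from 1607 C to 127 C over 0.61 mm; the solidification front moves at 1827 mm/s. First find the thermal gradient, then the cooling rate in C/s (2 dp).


G = (1607-127)/0.61 = 2426.2295082 C/mm
CR = 2426.2295082 * 1827 = 4432721.31 C/s


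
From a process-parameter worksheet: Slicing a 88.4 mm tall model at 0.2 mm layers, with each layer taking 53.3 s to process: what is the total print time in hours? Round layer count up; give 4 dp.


Layers = ceil(88.4/0.2) = 442
t = 442 * 53.3 / 3600 = 6.5441 hrs


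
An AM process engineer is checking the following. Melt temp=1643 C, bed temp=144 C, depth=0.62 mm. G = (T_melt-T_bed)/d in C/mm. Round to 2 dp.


G = (1643-144)/0.62 = 2417.74 C/mm


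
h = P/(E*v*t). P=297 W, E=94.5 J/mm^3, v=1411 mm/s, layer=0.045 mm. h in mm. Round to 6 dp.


h = 297 / (94.5*1411*0.045) = 0.049498 mm


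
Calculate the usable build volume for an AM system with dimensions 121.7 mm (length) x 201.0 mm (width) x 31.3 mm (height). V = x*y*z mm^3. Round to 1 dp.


V = 121.7 * 201.0 * 31.3 = 765651.2 mm^3


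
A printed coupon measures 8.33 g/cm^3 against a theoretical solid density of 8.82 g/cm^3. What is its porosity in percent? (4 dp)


Porosity = (1-8.33/8.82)*100 = 5.5556 %


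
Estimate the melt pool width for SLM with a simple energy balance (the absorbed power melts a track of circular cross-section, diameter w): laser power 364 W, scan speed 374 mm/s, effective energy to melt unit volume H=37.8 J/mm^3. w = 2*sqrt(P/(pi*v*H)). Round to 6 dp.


w = 2*sqrt(364/(pi*374*37.8)) = 0.181061 mm


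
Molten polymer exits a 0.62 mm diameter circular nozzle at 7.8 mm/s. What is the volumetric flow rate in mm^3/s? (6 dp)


A = pi*(0.62/2)^2 = 0.30190705 mm^2
Q = 0.30190705 * 7.8 = 2.354875 mm^3/s


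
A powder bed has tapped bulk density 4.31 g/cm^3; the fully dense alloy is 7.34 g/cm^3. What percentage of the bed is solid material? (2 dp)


Packing = (4.31/7.34)*100 = 58.72 %


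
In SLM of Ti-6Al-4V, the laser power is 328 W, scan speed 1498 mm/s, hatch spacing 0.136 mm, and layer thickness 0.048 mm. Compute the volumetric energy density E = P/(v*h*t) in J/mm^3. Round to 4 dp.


E = 328 / (1498*0.136*0.048) = 33.5415 J/mm^3


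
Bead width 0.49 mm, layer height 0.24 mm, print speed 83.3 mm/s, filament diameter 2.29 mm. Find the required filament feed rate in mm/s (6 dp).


Q = 0.49 * 0.24 * 83.3 = 9.79608 mm^3/s
A_fil = pi*(2.29/2)^2 = 4.11870651 mm^2
v_feed = 9.79608 / 4.11870651 = 2.378436 mm/s


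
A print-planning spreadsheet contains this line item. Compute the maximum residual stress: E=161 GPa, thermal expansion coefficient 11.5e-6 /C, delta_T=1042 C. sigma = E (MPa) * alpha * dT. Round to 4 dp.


sigma = 161*1000 * 11.5e-6 * 1042 = 1929.263 MPa


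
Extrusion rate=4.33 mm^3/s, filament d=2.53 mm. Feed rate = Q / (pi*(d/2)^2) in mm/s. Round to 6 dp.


A = pi*(2.53/2)^2 = 5.027255
v = 4.33 / 5.027255 = 0.861305 mm/s


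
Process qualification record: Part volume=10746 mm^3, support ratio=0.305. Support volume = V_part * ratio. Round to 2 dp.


V_support = 10746 * 0.305 = 3277.53 mm^3


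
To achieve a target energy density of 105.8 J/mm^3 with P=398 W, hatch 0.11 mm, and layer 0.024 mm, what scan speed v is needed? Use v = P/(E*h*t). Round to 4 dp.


v = 398 / (105.8*0.11*0.024) = 1424.9298 mm/s


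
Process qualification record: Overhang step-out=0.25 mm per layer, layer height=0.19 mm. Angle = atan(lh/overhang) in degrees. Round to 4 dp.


angle = atan(0.19/0.25) = 37.2348 degrees


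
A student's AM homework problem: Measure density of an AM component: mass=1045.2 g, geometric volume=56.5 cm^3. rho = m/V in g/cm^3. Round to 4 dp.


rho = 1045.2 / 56.5 = 18.4991 g/cm^3


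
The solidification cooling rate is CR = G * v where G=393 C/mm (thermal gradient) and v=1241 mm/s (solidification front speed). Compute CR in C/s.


CR = 393 * 1241 = 487713 C/s


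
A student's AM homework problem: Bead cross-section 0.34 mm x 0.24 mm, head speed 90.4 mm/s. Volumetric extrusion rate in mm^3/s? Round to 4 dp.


Rate = 0.34 * 0.24 * 90.4 = 7.3766 mm^3/s


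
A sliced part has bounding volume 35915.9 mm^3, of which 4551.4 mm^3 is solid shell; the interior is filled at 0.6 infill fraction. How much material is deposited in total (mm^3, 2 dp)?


V_infill = (35915.9 - 4551.4) * 0.6 = 18818.7
V_total = 4551.4 + 18818.7 = 23370.1 mm^3


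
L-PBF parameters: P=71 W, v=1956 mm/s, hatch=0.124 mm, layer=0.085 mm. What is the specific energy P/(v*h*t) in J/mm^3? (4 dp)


Build rate = 1956 * 0.124 * 0.085 = 20.61624 mm^3/s
SE = 71 / 20.61624 = 3.4439 J/mm^3


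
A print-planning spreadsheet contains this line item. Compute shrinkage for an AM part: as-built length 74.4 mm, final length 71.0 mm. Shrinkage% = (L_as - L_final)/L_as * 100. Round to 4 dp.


Shrinkage = ((74.4-71.0)/74.4)*100 = 4.5699 %


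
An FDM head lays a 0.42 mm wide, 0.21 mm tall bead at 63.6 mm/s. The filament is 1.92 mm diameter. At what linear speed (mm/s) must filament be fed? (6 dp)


Q = 0.42 * 0.21 * 63.6 = 5.60952 mm^3/s
A_fil = pi*(1.92/2)^2 = 2.89529179 mm^2
v_feed = 5.60952 / 2.89529179 = 1.937463 mm/s


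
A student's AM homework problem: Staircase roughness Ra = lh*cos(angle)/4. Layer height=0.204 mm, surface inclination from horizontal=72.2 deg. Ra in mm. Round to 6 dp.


Ra = 0.204 * cos(72.2) / 4 = 0.01559 mm


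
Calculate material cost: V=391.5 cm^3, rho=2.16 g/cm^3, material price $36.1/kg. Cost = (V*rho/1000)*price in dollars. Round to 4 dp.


Mass = 391.5*2.16/1000 = 0.84564 kg
Cost = 0.84564 * 36.1 = 30.5276 $


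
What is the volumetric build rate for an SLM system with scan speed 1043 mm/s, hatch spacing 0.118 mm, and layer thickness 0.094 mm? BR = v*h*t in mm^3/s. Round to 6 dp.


Rate = 1043 * 0.118 * 0.094 = 11.568956 mm^3/s


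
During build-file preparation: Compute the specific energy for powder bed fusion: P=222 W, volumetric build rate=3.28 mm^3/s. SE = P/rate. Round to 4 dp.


SE = 222 / 3.28 = 67.6829 J/mm^3


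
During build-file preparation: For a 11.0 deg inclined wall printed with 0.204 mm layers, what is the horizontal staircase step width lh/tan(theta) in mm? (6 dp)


step = 0.204 / tan(11.0) = 1.049489 mm


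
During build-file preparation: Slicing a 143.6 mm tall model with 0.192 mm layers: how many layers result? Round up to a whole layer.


Layers = ceil(143.6/0.192) = 748


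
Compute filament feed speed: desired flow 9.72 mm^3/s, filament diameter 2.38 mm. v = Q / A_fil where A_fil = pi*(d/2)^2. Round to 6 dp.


A = pi*(2.38/2)^2 = 4.448809
v = 9.72 / 4.448809 = 2.184854 mm/s


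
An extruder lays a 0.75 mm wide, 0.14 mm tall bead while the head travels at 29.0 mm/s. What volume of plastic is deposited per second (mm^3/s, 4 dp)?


Rate = 0.75 * 0.14 * 29.0 = 3.045 mm^3/s


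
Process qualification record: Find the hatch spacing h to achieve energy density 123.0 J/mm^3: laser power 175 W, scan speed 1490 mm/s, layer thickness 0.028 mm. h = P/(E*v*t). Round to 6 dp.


h = 175 / (123.0*1490*0.028) = 0.034103 mm


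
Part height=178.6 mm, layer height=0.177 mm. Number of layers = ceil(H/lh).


Layers = ceil(178.6/0.177) = 1010


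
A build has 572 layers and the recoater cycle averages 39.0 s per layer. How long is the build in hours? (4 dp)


t = 572 * 39.0 / 3600 = 6.1967 hrs


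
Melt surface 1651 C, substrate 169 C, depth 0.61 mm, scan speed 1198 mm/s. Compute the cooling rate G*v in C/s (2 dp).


G = (1651-169)/0.61 = 2429.50819672 C/mm
CR = 2429.50819672 * 1198 = 2910550.82 C/s


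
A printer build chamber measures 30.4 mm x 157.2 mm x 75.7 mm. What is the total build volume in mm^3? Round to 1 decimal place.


V = 30.4 * 157.2 * 75.7 = 361761.2 mm^3


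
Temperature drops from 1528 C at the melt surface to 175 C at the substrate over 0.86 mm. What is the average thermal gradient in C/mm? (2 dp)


G = (1528-175)/0.86 = 1573.26 C/mm


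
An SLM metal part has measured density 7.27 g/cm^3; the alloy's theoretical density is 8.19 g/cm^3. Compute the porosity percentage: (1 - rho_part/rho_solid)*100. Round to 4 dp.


Porosity = (1-7.27/8.19)*100 = 11.2332 %


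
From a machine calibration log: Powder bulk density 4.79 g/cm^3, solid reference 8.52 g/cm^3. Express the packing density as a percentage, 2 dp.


Packing = (4.79/8.52)*100 = 56.22 %


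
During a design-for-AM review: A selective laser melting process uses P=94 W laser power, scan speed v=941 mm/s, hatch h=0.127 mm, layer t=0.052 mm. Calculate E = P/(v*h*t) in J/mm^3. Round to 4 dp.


E = 94 / (941*0.127*0.052) = 15.1262 J/mm^3


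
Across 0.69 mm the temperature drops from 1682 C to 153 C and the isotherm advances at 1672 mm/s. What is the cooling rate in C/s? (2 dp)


G = (1682-153)/0.69 = 2215.94202899 C/mm
CR = 2215.94202899 * 1672 = 3705055.07 C/s


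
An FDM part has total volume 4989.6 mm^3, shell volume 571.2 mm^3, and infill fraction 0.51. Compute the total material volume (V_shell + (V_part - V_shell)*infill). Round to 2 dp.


V_infill = (4989.6 - 571.2) * 0.51 = 2253.38
V_total = 571.2 + 2253.38 = 2824.58 mm^3


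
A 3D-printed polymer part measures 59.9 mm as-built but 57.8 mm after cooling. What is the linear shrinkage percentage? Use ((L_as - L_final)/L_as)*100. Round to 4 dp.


Shrinkage = ((59.9-57.8)/59.9)*100 = 3.5058 %


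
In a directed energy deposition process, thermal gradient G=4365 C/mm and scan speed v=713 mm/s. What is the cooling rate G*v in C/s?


CR = 4365 * 713 = 3112245 C/s


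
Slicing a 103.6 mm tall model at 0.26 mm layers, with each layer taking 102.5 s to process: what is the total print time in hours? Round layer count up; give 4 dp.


Layers = ceil(103.6/0.26) = 399
t = 399 * 102.5 / 3600 = 11.3604 hrs


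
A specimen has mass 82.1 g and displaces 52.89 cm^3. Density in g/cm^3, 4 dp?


rho = 82.1 / 52.89 = 1.5523 g/cm^3


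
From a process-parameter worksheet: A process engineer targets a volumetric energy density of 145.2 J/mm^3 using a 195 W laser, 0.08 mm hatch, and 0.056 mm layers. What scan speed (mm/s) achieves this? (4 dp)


v = 195 / (145.2*0.08*0.056) = 299.7713 mm/s


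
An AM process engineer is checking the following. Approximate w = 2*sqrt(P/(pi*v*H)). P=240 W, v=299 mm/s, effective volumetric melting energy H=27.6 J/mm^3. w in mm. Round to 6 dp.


w = 2*sqrt(240/(pi*299*27.6)) = 0.192429 mm


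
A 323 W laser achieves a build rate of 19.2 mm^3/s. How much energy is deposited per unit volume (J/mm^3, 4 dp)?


SE = 323 / 19.2 = 16.8229 J/mm^3


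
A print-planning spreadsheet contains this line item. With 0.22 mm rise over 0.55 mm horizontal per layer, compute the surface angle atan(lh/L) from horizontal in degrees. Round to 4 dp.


angle = atan(0.22/0.55) = 21.8014 degrees


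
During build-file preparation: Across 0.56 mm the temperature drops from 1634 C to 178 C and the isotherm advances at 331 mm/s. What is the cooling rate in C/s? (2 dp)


G = (1634-178)/0.56 = 2600.0 C/mm
CR = 2600.0 * 331 = 860600.0 C/s


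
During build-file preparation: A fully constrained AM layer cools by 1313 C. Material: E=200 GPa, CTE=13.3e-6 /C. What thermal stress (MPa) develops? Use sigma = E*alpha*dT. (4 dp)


sigma = 200*1000 * 13.3e-6 * 1313 = 3492.58 MPa


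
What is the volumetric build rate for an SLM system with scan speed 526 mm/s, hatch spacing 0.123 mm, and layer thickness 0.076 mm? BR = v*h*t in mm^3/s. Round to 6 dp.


Rate = 526 * 0.123 * 0.076 = 4.917048 mm^3/s


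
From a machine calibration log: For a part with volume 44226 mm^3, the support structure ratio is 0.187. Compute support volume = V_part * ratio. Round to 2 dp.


V_support = 44226 * 0.187 = 8270.26 mm^3


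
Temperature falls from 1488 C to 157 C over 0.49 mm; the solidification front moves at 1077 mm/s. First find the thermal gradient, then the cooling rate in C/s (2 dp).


G = (1488-157)/0.49 = 2716.32653061 C/mm
CR = 2716.32653061 * 1077 = 2925483.67 C/s


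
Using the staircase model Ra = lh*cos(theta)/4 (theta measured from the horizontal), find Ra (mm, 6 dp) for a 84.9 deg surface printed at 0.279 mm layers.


Ra = 0.279 * cos(84.9) / 4 = 0.0062 mm


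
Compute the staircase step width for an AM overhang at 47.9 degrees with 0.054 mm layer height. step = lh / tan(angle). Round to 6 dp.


step = 0.054 / tan(47.9) = 0.048793 mm


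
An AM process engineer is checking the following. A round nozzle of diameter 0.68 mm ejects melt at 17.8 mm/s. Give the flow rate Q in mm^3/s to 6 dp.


A = pi*(0.68/2)^2 = 0.36316811 mm^2
Q = 0.36316811 * 17.8 = 6.464392 mm^3/s


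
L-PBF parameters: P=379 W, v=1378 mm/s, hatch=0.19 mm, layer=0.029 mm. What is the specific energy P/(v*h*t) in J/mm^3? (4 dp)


Build rate = 1378 * 0.19 * 0.029 = 7.59278 mm^3/s
SE = 379 / 7.59278 = 49.9158 J/mm^3


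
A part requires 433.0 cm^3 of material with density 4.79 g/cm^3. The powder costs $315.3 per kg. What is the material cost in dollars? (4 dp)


Mass = 433.0*4.79/1000 = 2.07407 kg
Cost = 2.07407 * 315.3 = 653.9543 $


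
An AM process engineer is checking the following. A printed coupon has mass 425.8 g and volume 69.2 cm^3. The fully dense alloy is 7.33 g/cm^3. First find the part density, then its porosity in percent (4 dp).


rho_part = 425.8 / 69.2 = 6.15317919 g/cm^3
Porosity = (1 - 6.15317919/7.33)*100 = 16.0549 %


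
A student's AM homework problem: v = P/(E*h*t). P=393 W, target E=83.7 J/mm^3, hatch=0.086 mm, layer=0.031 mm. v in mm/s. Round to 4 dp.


v = 393 / (83.7*0.086*0.031) = 1761.193 mm/s


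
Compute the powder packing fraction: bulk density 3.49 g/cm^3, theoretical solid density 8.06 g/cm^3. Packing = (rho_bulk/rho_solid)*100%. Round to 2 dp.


Packing = (3.49/8.06)*100 = 43.3 %


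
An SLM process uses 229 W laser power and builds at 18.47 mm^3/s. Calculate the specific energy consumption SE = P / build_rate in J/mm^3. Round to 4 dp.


SE = 229 / 18.47 = 12.3985 J/mm^3


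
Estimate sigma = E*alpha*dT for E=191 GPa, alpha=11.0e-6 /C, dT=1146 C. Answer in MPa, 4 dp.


sigma = 191*1000 * 11.0e-6 * 1146 = 2407.746 MPa


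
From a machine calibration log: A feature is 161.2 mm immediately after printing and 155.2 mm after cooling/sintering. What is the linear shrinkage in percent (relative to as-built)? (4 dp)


Shrinkage = ((161.2-155.2)/161.2)*100 = 3.7221 %


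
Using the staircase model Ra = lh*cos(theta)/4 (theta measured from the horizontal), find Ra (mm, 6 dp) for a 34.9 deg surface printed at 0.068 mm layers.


Ra = 0.068 * cos(34.9) / 4 = 0.013943 mm


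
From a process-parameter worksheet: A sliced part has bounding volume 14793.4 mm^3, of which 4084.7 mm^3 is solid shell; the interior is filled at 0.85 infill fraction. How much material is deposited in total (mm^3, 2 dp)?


V_infill = (14793.4 - 4084.7) * 0.85 = 9102.4
V_total = 4084.7 + 9102.4 = 13187.1 mm^3


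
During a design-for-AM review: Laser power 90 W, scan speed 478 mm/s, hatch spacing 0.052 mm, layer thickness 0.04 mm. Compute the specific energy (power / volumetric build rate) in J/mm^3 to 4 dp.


Build rate = 478 * 0.052 * 0.04 = 0.99424 mm^3/s
SE = 90 / 0.99424 = 90.5214 J/mm^3


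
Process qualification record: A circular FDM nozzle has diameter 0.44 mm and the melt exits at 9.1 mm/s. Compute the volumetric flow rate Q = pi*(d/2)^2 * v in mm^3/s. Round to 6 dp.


A = pi*(0.44/2)^2 = 0.15205308 mm^2
Q = 0.15205308 * 9.1 = 1.383683 mm^3/s


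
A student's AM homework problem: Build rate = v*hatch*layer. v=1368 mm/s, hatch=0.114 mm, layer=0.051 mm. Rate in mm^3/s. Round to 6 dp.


Rate = 1368 * 0.114 * 0.051 = 7.953552 mm^3/s


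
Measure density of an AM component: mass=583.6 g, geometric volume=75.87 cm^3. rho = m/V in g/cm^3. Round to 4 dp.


rho = 583.6 / 75.87 = 7.6921 g/cm^3


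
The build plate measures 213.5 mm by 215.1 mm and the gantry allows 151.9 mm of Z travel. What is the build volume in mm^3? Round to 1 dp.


V = 213.5 * 215.1 * 151.9 = 6975832.8 mm^3


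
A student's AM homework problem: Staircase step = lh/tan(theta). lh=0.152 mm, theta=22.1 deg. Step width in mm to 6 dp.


step = 0.152 / tan(22.1) = 0.374331 mm


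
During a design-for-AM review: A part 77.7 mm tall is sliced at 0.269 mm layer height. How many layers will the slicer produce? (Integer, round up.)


Layers = ceil(77.7/0.269) = 289


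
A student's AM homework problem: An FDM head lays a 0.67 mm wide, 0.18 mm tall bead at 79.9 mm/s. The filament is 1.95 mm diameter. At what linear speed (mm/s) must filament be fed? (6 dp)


Q = 0.67 * 0.18 * 79.9 = 9.63594 mm^3/s
A_fil = pi*(1.95/2)^2 = 2.98647652 mm^2
v_feed = 9.63594 / 2.98647652 = 3.226525 mm/s


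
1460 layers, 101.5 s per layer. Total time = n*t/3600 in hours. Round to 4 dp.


t = 1460 * 101.5 / 3600 = 41.1639 hrs


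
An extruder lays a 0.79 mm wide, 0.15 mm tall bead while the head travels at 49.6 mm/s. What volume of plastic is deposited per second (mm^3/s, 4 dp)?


Rate = 0.79 * 0.15 * 49.6 = 5.8776 mm^3/s


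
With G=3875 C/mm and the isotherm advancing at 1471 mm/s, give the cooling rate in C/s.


CR = 3875 * 1471 = 5700125 C/s


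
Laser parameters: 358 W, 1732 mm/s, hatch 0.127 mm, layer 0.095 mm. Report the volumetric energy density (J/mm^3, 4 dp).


E = 358 / (1732*0.127*0.095) = 17.132 J/mm^3


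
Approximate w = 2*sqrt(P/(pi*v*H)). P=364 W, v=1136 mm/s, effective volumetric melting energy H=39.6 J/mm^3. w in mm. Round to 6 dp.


w = 2*sqrt(364/(pi*1136*39.6)) = 0.101501 mm


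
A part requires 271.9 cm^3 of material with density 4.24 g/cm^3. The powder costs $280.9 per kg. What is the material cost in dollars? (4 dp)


Mass = 271.9*4.24/1000 = 1.152856 kg
Cost = 1.152856 * 280.9 = 323.8373 $


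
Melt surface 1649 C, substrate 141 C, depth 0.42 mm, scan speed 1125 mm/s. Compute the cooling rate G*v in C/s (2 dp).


G = (1649-141)/0.42 = 3590.47619048 C/mm
CR = 3590.47619048 * 1125 = 4039285.71 C/s


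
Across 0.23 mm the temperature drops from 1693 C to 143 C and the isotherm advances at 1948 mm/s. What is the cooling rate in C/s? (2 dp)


G = (1693-143)/0.23 = 6739.13043478 C/mm
CR = 6739.13043478 * 1948 = 13127826.09 C/s


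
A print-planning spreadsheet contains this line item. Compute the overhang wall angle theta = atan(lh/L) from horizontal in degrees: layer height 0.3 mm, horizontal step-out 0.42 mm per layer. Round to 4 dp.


angle = atan(0.3/0.42) = 35.5377 degrees


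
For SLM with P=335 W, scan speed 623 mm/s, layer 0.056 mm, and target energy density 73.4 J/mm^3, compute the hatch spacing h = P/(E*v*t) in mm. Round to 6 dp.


h = 335 / (73.4*623*0.056) = 0.13082 mm


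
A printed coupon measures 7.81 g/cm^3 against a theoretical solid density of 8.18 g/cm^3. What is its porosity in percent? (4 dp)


Porosity = (1-7.81/8.18)*100 = 4.5232 %


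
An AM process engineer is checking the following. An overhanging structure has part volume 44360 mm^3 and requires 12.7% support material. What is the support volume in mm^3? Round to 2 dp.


V_support = 44360 * 0.127 = 5633.72 mm^3


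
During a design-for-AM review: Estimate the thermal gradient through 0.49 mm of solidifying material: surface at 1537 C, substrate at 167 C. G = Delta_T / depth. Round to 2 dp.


G = (1537-167)/0.49 = 2795.92 C/mm


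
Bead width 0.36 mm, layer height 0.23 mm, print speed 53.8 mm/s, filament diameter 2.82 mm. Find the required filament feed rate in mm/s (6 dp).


Q = 0.36 * 0.23 * 53.8 = 4.45464 mm^3/s
A_fil = pi*(2.82/2)^2 = 6.24580035 mm^2
v_feed = 4.45464 / 6.24580035 = 0.713222 mm/s


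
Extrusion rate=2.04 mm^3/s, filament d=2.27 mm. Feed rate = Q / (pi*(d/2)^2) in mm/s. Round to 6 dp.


A = pi*(2.27/2)^2 = 4.047078
v = 2.04 / 4.047078 = 0.504067 mm/s


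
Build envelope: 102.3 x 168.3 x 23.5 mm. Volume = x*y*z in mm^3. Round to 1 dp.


V = 102.3 * 168.3 * 23.5 = 404601.6 mm^3


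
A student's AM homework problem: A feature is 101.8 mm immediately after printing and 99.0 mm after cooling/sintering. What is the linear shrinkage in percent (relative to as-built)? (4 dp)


Shrinkage = ((101.8-99.0)/101.8)*100 = 2.7505 %


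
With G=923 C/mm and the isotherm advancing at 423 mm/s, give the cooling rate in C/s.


CR = 923 * 423 = 390429 C/s


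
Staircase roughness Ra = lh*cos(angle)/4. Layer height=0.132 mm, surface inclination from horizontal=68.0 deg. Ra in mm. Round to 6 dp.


Ra = 0.132 * cos(68.0) / 4 = 0.012362 mm


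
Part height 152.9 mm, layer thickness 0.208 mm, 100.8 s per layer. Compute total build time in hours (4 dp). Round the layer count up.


Layers = ceil(152.9/0.208) = 736
t = 736 * 100.8 / 3600 = 20.608 hrs


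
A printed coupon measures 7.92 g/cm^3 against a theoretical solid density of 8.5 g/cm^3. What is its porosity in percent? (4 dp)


Porosity = (1-7.92/8.5)*100 = 6.8235 %


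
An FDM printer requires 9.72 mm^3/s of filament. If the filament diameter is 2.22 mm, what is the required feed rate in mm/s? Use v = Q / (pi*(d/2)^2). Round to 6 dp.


A = pi*(2.22/2)^2 = 3.870756
v = 9.72 / 3.870756 = 2.511137 mm/s


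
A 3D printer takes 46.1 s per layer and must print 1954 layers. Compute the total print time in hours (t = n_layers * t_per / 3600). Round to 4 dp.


t = 1954 * 46.1 / 3600 = 25.0221 hrs


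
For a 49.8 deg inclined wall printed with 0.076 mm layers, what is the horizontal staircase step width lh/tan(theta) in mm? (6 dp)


step = 0.076 / tan(49.8) = 0.064225 mm


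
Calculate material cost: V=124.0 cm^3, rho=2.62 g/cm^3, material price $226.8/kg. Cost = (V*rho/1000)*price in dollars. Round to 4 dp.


Mass = 124.0*2.62/1000 = 0.32488 kg
Cost = 0.32488 * 226.8 = 73.6828 $


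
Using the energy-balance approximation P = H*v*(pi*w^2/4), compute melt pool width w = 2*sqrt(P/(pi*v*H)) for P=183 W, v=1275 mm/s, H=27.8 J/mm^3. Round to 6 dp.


w = 2*sqrt(183/(pi*1275*27.8)) = 0.081078 mm


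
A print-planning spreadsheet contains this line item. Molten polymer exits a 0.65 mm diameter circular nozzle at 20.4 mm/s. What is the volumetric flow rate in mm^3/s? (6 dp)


A = pi*(0.65/2)^2 = 0.33183072 mm^2
Q = 0.33183072 * 20.4 = 6.769347 mm^3/s


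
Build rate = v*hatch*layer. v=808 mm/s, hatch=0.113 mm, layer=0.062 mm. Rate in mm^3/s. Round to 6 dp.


Rate = 808 * 0.113 * 0.062 = 5.660848 mm^3/s


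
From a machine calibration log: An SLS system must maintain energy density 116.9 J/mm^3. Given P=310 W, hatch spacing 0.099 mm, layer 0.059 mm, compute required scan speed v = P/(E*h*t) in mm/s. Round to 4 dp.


v = 310 / (116.9*0.099*0.059) = 454.0043 mm/s


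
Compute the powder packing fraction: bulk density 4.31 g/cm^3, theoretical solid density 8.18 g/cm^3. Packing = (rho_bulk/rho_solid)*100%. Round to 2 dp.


Packing = (4.31/8.18)*100 = 52.69 %


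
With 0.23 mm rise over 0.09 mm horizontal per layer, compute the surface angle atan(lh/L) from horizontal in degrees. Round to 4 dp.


angle = atan(0.23/0.09) = 68.6294 degrees


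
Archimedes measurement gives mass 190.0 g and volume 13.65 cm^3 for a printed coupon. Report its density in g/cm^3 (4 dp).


rho = 190.0 / 13.65 = 13.9194 g/cm^3


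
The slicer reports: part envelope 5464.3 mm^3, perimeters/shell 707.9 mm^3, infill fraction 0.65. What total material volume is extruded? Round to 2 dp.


V_infill = (5464.3 - 707.9) * 0.65 = 3091.66
V_total = 707.9 + 3091.66 = 3799.56 mm^3


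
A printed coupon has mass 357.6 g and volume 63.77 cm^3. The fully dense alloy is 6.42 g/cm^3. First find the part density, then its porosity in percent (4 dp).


rho_part = 357.6 / 63.77 = 5.6076525 g/cm^3
Porosity = (1 - 5.6076525/6.42)*100 = 12.6534 %


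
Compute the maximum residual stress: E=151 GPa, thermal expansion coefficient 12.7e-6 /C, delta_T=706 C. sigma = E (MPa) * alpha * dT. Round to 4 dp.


sigma = 151*1000 * 12.7e-6 * 706 = 1353.8962 MPa


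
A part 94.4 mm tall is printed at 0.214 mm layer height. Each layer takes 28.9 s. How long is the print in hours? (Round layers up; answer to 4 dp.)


Layers = ceil(94.4/0.214) = 442
t = 442 * 28.9 / 3600 = 3.5483 hrs


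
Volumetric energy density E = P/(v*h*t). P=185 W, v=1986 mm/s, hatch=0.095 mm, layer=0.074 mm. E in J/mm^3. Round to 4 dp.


E = 185 / (1986*0.095*0.074) = 13.2506 J/mm^3


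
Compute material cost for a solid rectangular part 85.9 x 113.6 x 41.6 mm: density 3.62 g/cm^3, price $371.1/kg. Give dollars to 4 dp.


V = 85.9 * 113.6 * 41.6 = 405942.784 mm^3 = 405.942784 cm^3
Mass = 405.942784 * 3.62 / 1000 = 1.46951288 kg
Cost = 1.46951288 * 371.1 = 545.3362 $


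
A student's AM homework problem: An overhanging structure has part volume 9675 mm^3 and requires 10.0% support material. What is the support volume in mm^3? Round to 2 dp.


V_support = 9675 * 0.1 = 967.5 mm^3


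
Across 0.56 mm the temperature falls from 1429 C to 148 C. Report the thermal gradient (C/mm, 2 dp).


G = (1429-148)/0.56 = 2287.5 C/mm


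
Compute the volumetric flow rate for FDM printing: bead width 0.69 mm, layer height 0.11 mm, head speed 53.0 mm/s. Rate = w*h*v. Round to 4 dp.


Rate = 0.69 * 0.11 * 53.0 = 4.0227 mm^3/s


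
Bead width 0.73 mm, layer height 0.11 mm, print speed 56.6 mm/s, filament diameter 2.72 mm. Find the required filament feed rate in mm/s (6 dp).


Q = 0.73 * 0.11 * 56.6 = 4.54498 mm^3/s
A_fil = pi*(2.72/2)^2 = 5.81068977 mm^2
v_feed = 4.54498 / 5.81068977 = 0.782176 mm/s


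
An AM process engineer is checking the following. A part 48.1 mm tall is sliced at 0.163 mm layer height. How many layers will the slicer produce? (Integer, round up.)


Layers = ceil(48.1/0.163) = 296


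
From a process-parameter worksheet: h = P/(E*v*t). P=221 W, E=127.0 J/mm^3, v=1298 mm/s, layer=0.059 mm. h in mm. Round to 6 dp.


h = 221 / (127.0*1298*0.059) = 0.022723 mm


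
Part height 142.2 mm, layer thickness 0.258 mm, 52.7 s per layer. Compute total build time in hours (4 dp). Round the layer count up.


Layers = ceil(142.2/0.258) = 552
t = 552 * 52.7 / 3600 = 8.0807 hrs


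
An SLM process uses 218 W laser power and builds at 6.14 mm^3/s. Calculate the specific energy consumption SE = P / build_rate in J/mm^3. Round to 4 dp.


SE = 218 / 6.14 = 35.5049 J/mm^3


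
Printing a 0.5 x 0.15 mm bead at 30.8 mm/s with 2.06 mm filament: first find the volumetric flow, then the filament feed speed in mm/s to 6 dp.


Q = 0.5 * 0.15 * 30.8 = 2.31 mm^3/s
A_fil = pi*(2.06/2)^2 = 3.33291565 mm^2
v_feed = 2.31 / 3.33291565 = 0.693087 mm/s


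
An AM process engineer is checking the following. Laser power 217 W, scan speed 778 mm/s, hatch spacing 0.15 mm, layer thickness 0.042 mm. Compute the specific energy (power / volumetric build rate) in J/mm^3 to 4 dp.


Build rate = 778 * 0.15 * 0.042 = 4.9014 mm^3/s
SE = 217 / 4.9014 = 44.2731 J/mm^3


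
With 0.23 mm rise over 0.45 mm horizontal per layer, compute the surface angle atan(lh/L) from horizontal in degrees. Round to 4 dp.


angle = atan(0.23/0.45) = 27.0721 degrees


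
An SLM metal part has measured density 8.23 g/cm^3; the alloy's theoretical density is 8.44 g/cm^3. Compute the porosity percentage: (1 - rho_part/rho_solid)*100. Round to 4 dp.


Porosity = (1-8.23/8.44)*100 = 2.4882 %


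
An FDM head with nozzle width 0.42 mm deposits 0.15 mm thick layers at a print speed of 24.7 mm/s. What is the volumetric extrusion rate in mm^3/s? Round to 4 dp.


Rate = 0.42 * 0.15 * 24.7 = 1.5561 mm^3/s


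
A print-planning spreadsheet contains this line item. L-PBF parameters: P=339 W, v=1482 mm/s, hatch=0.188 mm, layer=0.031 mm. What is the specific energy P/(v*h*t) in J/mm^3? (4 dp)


Build rate = 1482 * 0.188 * 0.031 = 8.637096 mm^3/s
SE = 339 / 8.637096 = 39.2493 J/mm^3


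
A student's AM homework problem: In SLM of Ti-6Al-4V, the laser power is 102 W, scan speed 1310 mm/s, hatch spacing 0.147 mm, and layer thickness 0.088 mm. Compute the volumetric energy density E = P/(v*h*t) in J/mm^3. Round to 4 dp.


E = 102 / (1310*0.147*0.088) = 6.0191 J/mm^3


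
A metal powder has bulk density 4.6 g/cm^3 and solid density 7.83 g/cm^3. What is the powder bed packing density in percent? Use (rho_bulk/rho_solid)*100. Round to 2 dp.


Packing = (4.6/7.83)*100 = 58.75 %


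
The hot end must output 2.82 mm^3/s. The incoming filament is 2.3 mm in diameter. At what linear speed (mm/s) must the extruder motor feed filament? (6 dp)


A = pi*(2.3/2)^2 = 4.154756
v = 2.82 / 4.154756 = 0.67874 mm/s


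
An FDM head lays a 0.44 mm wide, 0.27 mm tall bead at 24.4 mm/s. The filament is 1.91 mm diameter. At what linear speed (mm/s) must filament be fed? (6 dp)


Q = 0.44 * 0.27 * 24.4 = 2.89872 mm^3/s
A_fil = pi*(1.91/2)^2 = 2.86521104 mm^2
v_feed = 2.89872 / 2.86521104 = 1.011695 mm/s


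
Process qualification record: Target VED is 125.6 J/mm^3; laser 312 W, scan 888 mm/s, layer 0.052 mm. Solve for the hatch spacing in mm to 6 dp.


h = 312 / (125.6*888*0.052) = 0.053796 mm


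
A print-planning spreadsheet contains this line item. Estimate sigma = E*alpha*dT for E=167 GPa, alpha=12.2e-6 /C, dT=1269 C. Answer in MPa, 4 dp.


sigma = 167*1000 * 12.2e-6 * 1269 = 2585.4606 MPa


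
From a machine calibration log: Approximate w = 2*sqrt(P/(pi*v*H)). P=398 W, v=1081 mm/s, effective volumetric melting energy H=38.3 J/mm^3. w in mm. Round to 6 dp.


w = 2*sqrt(398/(pi*1081*38.3)) = 0.110633 mm


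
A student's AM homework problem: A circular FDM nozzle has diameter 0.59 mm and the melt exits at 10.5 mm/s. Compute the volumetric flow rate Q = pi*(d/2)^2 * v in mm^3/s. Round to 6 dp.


A = pi*(0.59/2)^2 = 0.2733971 mm^2
Q = 0.2733971 * 10.5 = 2.87067 mm^3/s


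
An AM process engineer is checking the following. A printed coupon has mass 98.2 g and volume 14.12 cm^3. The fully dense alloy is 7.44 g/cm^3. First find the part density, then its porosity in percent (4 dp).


rho_part = 98.2 / 14.12 = 6.95467422 g/cm^3
Porosity = (1 - 6.95467422/7.44)*100 = 6.5232 %


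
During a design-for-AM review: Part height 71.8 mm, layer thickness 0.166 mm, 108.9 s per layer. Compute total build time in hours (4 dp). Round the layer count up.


Layers = ceil(71.8/0.166) = 433
t = 433 * 108.9 / 3600 = 13.0983 hrs


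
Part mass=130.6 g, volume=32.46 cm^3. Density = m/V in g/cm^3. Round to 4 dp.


rho = 130.6 / 32.46 = 4.0234 g/cm^3


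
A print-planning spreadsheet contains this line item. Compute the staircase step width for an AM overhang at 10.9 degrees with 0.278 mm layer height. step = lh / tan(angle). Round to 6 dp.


step = 0.278 / tan(10.9) = 1.443634 mm


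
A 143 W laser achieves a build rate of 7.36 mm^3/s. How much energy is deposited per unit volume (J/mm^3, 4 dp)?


SE = 143 / 7.36 = 19.4293 J/mm^3


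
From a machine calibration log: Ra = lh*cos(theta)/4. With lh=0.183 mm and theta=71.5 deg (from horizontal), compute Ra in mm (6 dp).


Ra = 0.183 * cos(71.5) / 4 = 0.014517 mm


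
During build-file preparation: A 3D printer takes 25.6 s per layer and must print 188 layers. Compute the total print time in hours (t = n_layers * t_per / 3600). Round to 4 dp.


t = 188 * 25.6 / 3600 = 1.3369 hrs


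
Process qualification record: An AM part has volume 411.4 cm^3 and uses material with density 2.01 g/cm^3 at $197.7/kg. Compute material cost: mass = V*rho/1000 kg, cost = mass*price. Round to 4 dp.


Mass = 411.4*2.01/1000 = 0.826914 kg
Cost = 0.826914 * 197.7 = 163.4809 $


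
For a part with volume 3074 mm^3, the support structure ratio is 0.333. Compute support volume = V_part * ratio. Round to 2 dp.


V_support = 3074 * 0.333 = 1023.64 mm^3


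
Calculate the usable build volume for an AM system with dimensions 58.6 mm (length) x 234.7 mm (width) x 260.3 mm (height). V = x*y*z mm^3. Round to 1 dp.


V = 58.6 * 234.7 * 260.3 = 3580015.2 mm^3


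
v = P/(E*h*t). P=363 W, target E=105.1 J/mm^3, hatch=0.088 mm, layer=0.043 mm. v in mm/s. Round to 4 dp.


v = 363 / (105.1*0.088*0.043) = 912.752 mm/s


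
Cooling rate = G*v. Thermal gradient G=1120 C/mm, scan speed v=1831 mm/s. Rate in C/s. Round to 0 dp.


CR = 1120 * 1831 = 2050720 C/s


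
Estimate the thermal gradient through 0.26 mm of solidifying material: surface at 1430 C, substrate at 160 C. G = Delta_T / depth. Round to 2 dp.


G = (1430-160)/0.26 = 4884.62 C/mm


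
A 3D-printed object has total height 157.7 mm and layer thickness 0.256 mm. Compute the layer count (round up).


Layers = ceil(157.7/0.256) = 617


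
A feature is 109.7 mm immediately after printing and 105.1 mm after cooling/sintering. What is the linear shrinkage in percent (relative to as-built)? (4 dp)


Shrinkage = ((109.7-105.1)/109.7)*100 = 4.1933 %
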